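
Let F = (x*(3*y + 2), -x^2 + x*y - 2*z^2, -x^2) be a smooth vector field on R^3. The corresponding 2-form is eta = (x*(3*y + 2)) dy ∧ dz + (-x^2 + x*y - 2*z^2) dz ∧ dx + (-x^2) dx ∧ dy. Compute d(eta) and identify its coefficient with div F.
d(eta) = (x + 3*y + 2) dx ∧ dy ∧ dz; div F = x + 3*y + 2

For a 2-form in R^3 of the form above, applying d gives a 3-form with coefficient ∂P/∂x + ∂Q/∂y + ∂R/∂z:
  ∂P/∂x = 3*y + 2
  ∂Q/∂y = x
  ∂R/∂z = 0
Sum = x + 3*y + 2, which is exactly div F.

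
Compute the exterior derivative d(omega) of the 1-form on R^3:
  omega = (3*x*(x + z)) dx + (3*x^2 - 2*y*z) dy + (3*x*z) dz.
d(omega) = (6*x) dx ∧ dy + (-3*x + 3*z) dx ∧ dz + (2*y) dy ∧ dz

For a 1-form omega = sum_i f_i dx_i, the exterior derivative is
  d(omega) = sum_{i < j} (∂f_j/∂x_i - ∂f_i/∂x_j) dx_i ∧ dx_j.
  coefficient of dx ∧ dy: ∂f_2/∂x - ∂f_1/∂y = ∂(3*x^2 - 2*y*z)/∂x - ∂(3*x*(x + z))/∂y = 6*x
  coefficient of dx ∧ dz: ∂f_3/∂x - ∂f_1/∂z = ∂(3*x*z)/∂x - ∂(3*x*(x + z))/∂z = -3*x + 3*z
  coefficient of dy ∧ dz: ∂f_3/∂y - ∂f_2/∂z = ∂(3*x*z)/∂y - ∂(3*x^2 - 2*y*z)/∂z = 2*y
Assembling: d(omega) = (6*x) dx ∧ dy + (-3*x + 3*z) dx ∧ dz + (2*y) dy ∧ dz.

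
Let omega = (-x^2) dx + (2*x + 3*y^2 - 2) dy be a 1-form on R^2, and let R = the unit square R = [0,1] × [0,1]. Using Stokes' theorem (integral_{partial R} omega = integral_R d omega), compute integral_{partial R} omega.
integral_(partial R) omega = 2

Stokes: integral_partial_R omega = integral_R d omega with d omega = (∂Q/∂x - ∂P/∂y) dx ∧ dy.
  ∂Q/∂x = 2
  ∂P/∂y = 0
  integrand = ∂Q/∂x - ∂P/∂y = 2.
Integrating over R: integral_0^1 integral_0^1 (2) dx dy = 2.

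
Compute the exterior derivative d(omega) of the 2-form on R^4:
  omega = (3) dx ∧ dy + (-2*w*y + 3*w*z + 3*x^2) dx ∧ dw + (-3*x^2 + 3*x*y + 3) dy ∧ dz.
d(omega) = (2*w) dx ∧ dy ∧ dw + (-3*w) dx ∧ dz ∧ dw + (-6*x + 3*y) dx ∧ dy ∧ dz

For a 2-form omega = sum_{i<j} g_{ij} dx_i ∧ dx_j, the exterior derivative is
  d(omega) = sum_{i<j} d(g_{ij}) ∧ dx_i ∧ dx_j = sum_{i<j, k} (∂g_{ij}/∂x_k) dx_k ∧ dx_i ∧ dx_j.
Expand each term, using dx_k ∧ dx_i ∧ dx_j = sgn(permutation) dx_{(a)} ∧ dx_{(b)} ∧ dx_{(c)} with (a < b < c) sorted:
  d(-2*w*y + 3*w*z + 3*x^2) includes (∂/∂y)(-2*w*y + 3*w*z + 3*x^2) dy = (-2*w) dy, which multiplied by dx ∧ dw gives (2*w) dx ∧ dy ∧ dw
  d(-2*w*y + 3*w*z + 3*x^2) includes (∂/∂z)(-2*w*y + 3*w*z + 3*x^2) dz = (3*w) dz, which multiplied by dx ∧ dw gives (-3*w) dx ∧ dz ∧ dw
  d(-3*x^2 + 3*x*y + 3) includes (∂/∂x)(-3*x^2 + 3*x*y + 3) dx = (-6*x + 3*y) dx, which multiplied by dy ∧ dz gives (-6*x + 3*y) dx ∧ dy ∧ dz
Collecting like 3-forms: d(omega) = (2*w) dx ∧ dy ∧ dw + (-3*w) dx ∧ dz ∧ dw + (-6*x + 3*y) dx ∧ dy ∧ dz.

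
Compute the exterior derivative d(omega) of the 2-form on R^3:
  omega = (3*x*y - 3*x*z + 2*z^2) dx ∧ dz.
d(omega) = (-3*x) dx ∧ dy ∧ dz

For a 2-form omega = sum_{i<j} g_{ij} dx_i ∧ dx_j, the exterior derivative is
  d(omega) = sum_{i<j} d(g_{ij}) ∧ dx_i ∧ dx_j = sum_{i<j, k} (∂g_{ij}/∂x_k) dx_k ∧ dx_i ∧ dx_j.
Expand each term, using dx_k ∧ dx_i ∧ dx_j = sgn(permutation) dx_{(a)} ∧ dx_{(b)} ∧ dx_{(c)} with (a < b < c) sorted:
  d(3*x*y - 3*x*z + 2*z^2) includes (∂/∂y)(3*x*y - 3*x*z + 2*z^2) dy = (3*x) dy, which multiplied by dx ∧ dz gives (-3*x) dx ∧ dy ∧ dz
Collecting like 3-forms: d(omega) = (-3*x) dx ∧ dy ∧ dz.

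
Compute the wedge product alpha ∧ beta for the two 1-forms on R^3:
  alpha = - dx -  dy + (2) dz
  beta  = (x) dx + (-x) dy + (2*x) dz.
alpha ∧ beta = (2*x) dx ∧ dy + (-4*x) dx ∧ dz

Distribute the wedge, using dx_i ∧ dx_j = -dx_j ∧ dx_i and dx_i ∧ dx_i = 0. For each pair (i, j) with i < j, the coefficient of dx_i ∧ dx_j in alpha ∧ beta is (alpha_i * beta_j - alpha_j * beta_i). Collecting: alpha ∧ beta = (2*x) dx ∧ dy + (-4*x) dx ∧ dz.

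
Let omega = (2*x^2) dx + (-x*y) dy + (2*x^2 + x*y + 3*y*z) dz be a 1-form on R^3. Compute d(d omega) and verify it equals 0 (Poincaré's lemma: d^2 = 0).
d(d omega) = 0

Step 1: d omega = sum_{i<j} (∂f_j/∂x_i - ∂f_i/∂x_j) dx_i ∧ dx_j:
  coeff of dx ∧ dy: -y
  coeff of dx ∧ dz: 4*x + y
  coeff of dy ∧ dz: x + 3*z
Step 2: Apply d again to each 2-form coefficient. The only possible 3-form in R^3 is dx ∧ dy ∧ dz, with coefficient
  ∂(coeff of dy∧dz)/∂x - ∂(coeff of dx∧dz)/∂y + ∂(coeff of dx∧dy)/∂z
  = ∂/∂x (x + 3*z) - ∂/∂y (4*x + y) + ∂/∂z (-y).
Each of these terms simplifies to sums of mixed partials that cancel in pairs. The result is 0 (by equality of mixed partials for smooth functions — Schwarz / Clairaut).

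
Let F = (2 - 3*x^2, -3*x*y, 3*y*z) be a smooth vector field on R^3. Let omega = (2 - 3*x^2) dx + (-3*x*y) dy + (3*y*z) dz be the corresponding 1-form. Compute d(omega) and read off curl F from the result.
d(omega) = (3*z) dy ∧ dz + (0) dz ∧ dx + (-3*y) dx ∧ dy; curl F = (3*z, 0, -3*y)

d omega = sum_{i<j} (∂f_j/∂x_i - ∂f_i/∂x_j) dx_i ∧ dx_j. Under the identification (dy ∧ dz, dz ∧ dx, dx ∧ dy) ↔ (e_x, e_y, e_z), the coefficients are exactly the components of curl F. Compute:
  ∂R/∂y - ∂Q/∂z = (3*z) - (0) = 3*z
  ∂P/∂z - ∂R/∂x = (0) - (0) = 0
  ∂Q/∂x - ∂P/∂y = (-3*y) - (0) = -3*y.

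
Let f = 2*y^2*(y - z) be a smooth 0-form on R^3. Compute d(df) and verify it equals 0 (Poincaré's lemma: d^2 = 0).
d(df) = 0

Step 1: df = sum_i (∂f/∂x_i) dx_i = (0) dx + (2*y*(3*y - 2*z)) dy + (-2*y^2) dz.
Step 2: Apply d again. Using the 1-form formula, the coefficient of dx ∧ dy in d(df) is ∂^2 f/∂x ∂y - ∂^2 f/∂y ∂x = (0) - (0) = 0 (equality of mixed partials for smooth f).
Similarly for dx ∧ dz and dy ∧ dz — all coefficients vanish. So d(df) = 0.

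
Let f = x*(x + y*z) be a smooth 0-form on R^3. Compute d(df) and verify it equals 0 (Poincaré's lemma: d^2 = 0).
d(df) = 0

Step 1: df = sum_i (∂f/∂x_i) dx_i = (2*x + y*z) dx + (x*z) dy + (x*y) dz.
Step 2: Apply d again. Using the 1-form formula, the coefficient of dx ∧ dy in d(df) is ∂^2 f/∂x ∂y - ∂^2 f/∂y ∂x = (z) - (z) = 0 (equality of mixed partials for smooth f).
Similarly for dx ∧ dz and dy ∧ dz — all coefficients vanish. So d(df) = 0.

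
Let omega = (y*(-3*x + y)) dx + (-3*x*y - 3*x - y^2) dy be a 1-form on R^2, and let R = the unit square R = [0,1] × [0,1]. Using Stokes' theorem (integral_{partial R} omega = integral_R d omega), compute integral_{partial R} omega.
integral_(partial R) omega = -4

Stokes: integral_partial_R omega = integral_R d omega with d omega = (∂Q/∂x - ∂P/∂y) dx ∧ dy.
  ∂Q/∂x = -3*y - 3
  ∂P/∂y = -3*x + 2*y
  integrand = ∂Q/∂x - ∂P/∂y = 3*x - 5*y - 3.
Integrating over R: integral_0^1 integral_0^1 (3*x - 5*y - 3) dx dy = -4.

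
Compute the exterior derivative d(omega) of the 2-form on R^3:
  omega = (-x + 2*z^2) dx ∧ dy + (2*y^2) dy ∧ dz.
d(omega) = (4*z) dx ∧ dy ∧ dz

For a 2-form omega = sum_{i<j} g_{ij} dx_i ∧ dx_j, the exterior derivative is
  d(omega) = sum_{i<j} d(g_{ij}) ∧ dx_i ∧ dx_j = sum_{i<j, k} (∂g_{ij}/∂x_k) dx_k ∧ dx_i ∧ dx_j.
Expand each term, using dx_k ∧ dx_i ∧ dx_j = sgn(permutation) dx_{(a)} ∧ dx_{(b)} ∧ dx_{(c)} with (a < b < c) sorted:
  d(-x + 2*z^2) includes (∂/∂z)(-x + 2*z^2) dz = (4*z) dz, which multiplied by dx ∧ dy gives (4*z) dx ∧ dy ∧ dz
Collecting like 3-forms: d(omega) = (4*z) dx ∧ dy ∧ dz.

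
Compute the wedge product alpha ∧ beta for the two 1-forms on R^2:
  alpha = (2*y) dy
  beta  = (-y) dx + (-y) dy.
alpha ∧ beta = (2*y^2) dx ∧ dy

Distribute the wedge, using dx_i ∧ dx_j = -dx_j ∧ dx_i and dx_i ∧ dx_i = 0. For each pair (i, j) with i < j, the coefficient of dx_i ∧ dx_j in alpha ∧ beta is (alpha_i * beta_j - alpha_j * beta_i). Collecting: alpha ∧ beta = (2*y^2) dx ∧ dy.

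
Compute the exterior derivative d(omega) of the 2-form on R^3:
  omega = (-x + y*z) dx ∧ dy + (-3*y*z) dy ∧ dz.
d(omega) = (y) dx ∧ dy ∧ dz

For a 2-form omega = sum_{i<j} g_{ij} dx_i ∧ dx_j, the exterior derivative is
  d(omega) = sum_{i<j} d(g_{ij}) ∧ dx_i ∧ dx_j = sum_{i<j, k} (∂g_{ij}/∂x_k) dx_k ∧ dx_i ∧ dx_j.
Expand each term, using dx_k ∧ dx_i ∧ dx_j = sgn(permutation) dx_{(a)} ∧ dx_{(b)} ∧ dx_{(c)} with (a < b < c) sorted:
  d(-x + y*z) includes (∂/∂z)(-x + y*z) dz = (y) dz, which multiplied by dx ∧ dy gives (y) dx ∧ dy ∧ dz
Collecting like 3-forms: d(omega) = (y) dx ∧ dy ∧ dz.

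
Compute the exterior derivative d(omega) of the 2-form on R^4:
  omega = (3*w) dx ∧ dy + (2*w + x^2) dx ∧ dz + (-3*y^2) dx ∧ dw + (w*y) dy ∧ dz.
d(omega) = (6*y + 3) dx ∧ dy ∧ dw + (2) dx ∧ dz ∧ dw + (y) dy ∧ dz ∧ dw

For a 2-form omega = sum_{i<j} g_{ij} dx_i ∧ dx_j, the exterior derivative is
  d(omega) = sum_{i<j} d(g_{ij}) ∧ dx_i ∧ dx_j = sum_{i<j, k} (∂g_{ij}/∂x_k) dx_k ∧ dx_i ∧ dx_j.
Expand each term, using dx_k ∧ dx_i ∧ dx_j = sgn(permutation) dx_{(a)} ∧ dx_{(b)} ∧ dx_{(c)} with (a < b < c) sorted:
  d(3*w) includes (∂/∂w)(3*w) dw = (3) dw, which multiplied by dx ∧ dy gives (3) dx ∧ dy ∧ dw
  d(2*w + x^2) includes (∂/∂w)(2*w + x^2) dw = (2) dw, which multiplied by dx ∧ dz gives (2) dx ∧ dz ∧ dw
  d(-3*y^2) includes (∂/∂y)(-3*y^2) dy = (-6*y) dy, which multiplied by dx ∧ dw gives (6*y) dx ∧ dy ∧ dw
  d(w*y) includes (∂/∂w)(w*y) dw = (y) dw, which multiplied by dy ∧ dz gives (y) dy ∧ dz ∧ dw
Collecting like 3-forms: d(omega) = (6*y + 3) dx ∧ dy ∧ dw + (2) dx ∧ dz ∧ dw + (y) dy ∧ dz ∧ dw.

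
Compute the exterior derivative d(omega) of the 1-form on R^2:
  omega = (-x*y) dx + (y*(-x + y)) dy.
d(omega) = (x - y) dx ∧ dy

For a 1-form omega = sum_i f_i dx_i, the exterior derivative is
  d(omega) = sum_{i < j} (∂f_j/∂x_i - ∂f_i/∂x_j) dx_i ∧ dx_j.
  coefficient of dx ∧ dy: ∂f_2/∂x - ∂f_1/∂y = ∂(y*(-x + y))/∂x - ∂(-x*y)/∂y = x - y
Assembling: d(omega) = (x - y) dx ∧ dy.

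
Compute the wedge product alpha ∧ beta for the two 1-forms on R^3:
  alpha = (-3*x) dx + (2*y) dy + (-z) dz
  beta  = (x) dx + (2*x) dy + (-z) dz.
alpha ∧ beta = (-2*x*(3*x + y)) dx ∧ dy + (4*x*z) dx ∧ dz + (2*z*(x - y)) dy ∧ dz

Distribute the wedge, using dx_i ∧ dx_j = -dx_j ∧ dx_i and dx_i ∧ dx_i = 0. For each pair (i, j) with i < j, the coefficient of dx_i ∧ dx_j in alpha ∧ beta is (alpha_i * beta_j - alpha_j * beta_i). Collecting: alpha ∧ beta = (-2*x*(3*x + y)) dx ∧ dy + (4*x*z) dx ∧ dz + (2*z*(x - y)) dy ∧ dz.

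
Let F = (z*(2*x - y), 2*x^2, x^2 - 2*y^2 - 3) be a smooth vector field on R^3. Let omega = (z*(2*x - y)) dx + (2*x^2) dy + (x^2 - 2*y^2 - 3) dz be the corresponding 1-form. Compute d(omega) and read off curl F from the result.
d(omega) = (-4*y) dy ∧ dz + (-y) dz ∧ dx + (4*x + z) dx ∧ dy; curl F = (-4*y, -y, 4*x + z)

d omega = sum_{i<j} (∂f_j/∂x_i - ∂f_i/∂x_j) dx_i ∧ dx_j. Under the identification (dy ∧ dz, dz ∧ dx, dx ∧ dy) ↔ (e_x, e_y, e_z), the coefficients are exactly the components of curl F. Compute:
  ∂R/∂y - ∂Q/∂z = (-4*y) - (0) = -4*y
  ∂P/∂z - ∂R/∂x = (2*x - y) - (2*x) = -y
  ∂Q/∂x - ∂P/∂y = (4*x) - (-z) = 4*x + z.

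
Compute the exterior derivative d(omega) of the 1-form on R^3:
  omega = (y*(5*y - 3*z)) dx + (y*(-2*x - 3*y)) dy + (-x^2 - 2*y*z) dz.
d(omega) = (-12*y + 3*z) dx ∧ dy + (-2*x + 3*y) dx ∧ dz + (-2*z) dy ∧ dz

For a 1-form omega = sum_i f_i dx_i, the exterior derivative is
  d(omega) = sum_{i < j} (∂f_j/∂x_i - ∂f_i/∂x_j) dx_i ∧ dx_j.
  coefficient of dx ∧ dy: ∂f_2/∂x - ∂f_1/∂y = ∂(y*(-2*x - 3*y))/∂x - ∂(y*(5*y - 3*z))/∂y = -12*y + 3*z
  coefficient of dx ∧ dz: ∂f_3/∂x - ∂f_1/∂z = ∂(-x^2 - 2*y*z)/∂x - ∂(y*(5*y - 3*z))/∂z = -2*x + 3*y
  coefficient of dy ∧ dz: ∂f_3/∂y - ∂f_2/∂z = ∂(-x^2 - 2*y*z)/∂y - ∂(y*(-2*x - 3*y))/∂z = -2*z
Assembling: d(omega) = (-12*y + 3*z) dx ∧ dy + (-2*x + 3*y) dx ∧ dz + (-2*z) dy ∧ dz.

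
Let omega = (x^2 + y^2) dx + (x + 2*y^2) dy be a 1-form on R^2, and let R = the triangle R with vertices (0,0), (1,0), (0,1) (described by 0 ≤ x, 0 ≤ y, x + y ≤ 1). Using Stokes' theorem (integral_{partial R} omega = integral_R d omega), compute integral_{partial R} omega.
integral_(partial R) omega = 1/6

Stokes: integral_partial_R omega = integral_R d omega with d omega = (∂Q/∂x - ∂P/∂y) dx ∧ dy.
  ∂Q/∂x = 1
  ∂P/∂y = 2*y
  integrand = ∂Q/∂x - ∂P/∂y = 1 - 2*y.
Integrating over R: integral_0^1 integral_0^{1-x} (1 - 2*y) dy dx = 1/6.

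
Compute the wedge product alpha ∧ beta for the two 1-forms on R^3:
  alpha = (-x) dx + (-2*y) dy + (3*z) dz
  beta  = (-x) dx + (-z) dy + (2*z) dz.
alpha ∧ beta = (x*(-2*y + z)) dx ∧ dy + (x*z) dx ∧ dz + (z*(-4*y + 3*z)) dy ∧ dz

Distribute the wedge, using dx_i ∧ dx_j = -dx_j ∧ dx_i and dx_i ∧ dx_i = 0. For each pair (i, j) with i < j, the coefficient of dx_i ∧ dx_j in alpha ∧ beta is (alpha_i * beta_j - alpha_j * beta_i). Collecting: alpha ∧ beta = (x*(-2*y + z)) dx ∧ dy + (x*z) dx ∧ dz + (z*(-4*y + 3*z)) dy ∧ dz.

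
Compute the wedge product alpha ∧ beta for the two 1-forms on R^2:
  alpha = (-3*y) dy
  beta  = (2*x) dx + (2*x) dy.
alpha ∧ beta = (6*x*y) dx ∧ dy

Distribute the wedge, using dx_i ∧ dx_j = -dx_j ∧ dx_i and dx_i ∧ dx_i = 0. For each pair (i, j) with i < j, the coefficient of dx_i ∧ dx_j in alpha ∧ beta is (alpha_i * beta_j - alpha_j * beta_i). Collecting: alpha ∧ beta = (6*x*y) dx ∧ dy.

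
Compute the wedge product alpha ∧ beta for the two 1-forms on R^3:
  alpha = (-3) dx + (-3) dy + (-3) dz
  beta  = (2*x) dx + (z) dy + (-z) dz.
alpha ∧ beta = (6*x - 3*z) dx ∧ dy + (6*x + 3*z) dx ∧ dz + (6*z) dy ∧ dz

Distribute the wedge, using dx_i ∧ dx_j = -dx_j ∧ dx_i and dx_i ∧ dx_i = 0. For each pair (i, j) with i < j, the coefficient of dx_i ∧ dx_j in alpha ∧ beta is (alpha_i * beta_j - alpha_j * beta_i). Collecting: alpha ∧ beta = (6*x - 3*z) dx ∧ dy + (6*x + 3*z) dx ∧ dz + (6*z) dy ∧ dz.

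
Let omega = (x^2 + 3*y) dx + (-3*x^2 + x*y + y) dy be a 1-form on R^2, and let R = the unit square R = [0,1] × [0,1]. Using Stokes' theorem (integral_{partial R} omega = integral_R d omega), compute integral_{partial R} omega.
integral_(partial R) omega = -11/2

Stokes: integral_partial_R omega = integral_R d omega with d omega = (∂Q/∂x - ∂P/∂y) dx ∧ dy.
  ∂Q/∂x = -6*x + y
  ∂P/∂y = 3
  integrand = ∂Q/∂x - ∂P/∂y = -6*x + y - 3.
Integrating over R: integral_0^1 integral_0^1 (-6*x + y - 3) dx dy = -11/2.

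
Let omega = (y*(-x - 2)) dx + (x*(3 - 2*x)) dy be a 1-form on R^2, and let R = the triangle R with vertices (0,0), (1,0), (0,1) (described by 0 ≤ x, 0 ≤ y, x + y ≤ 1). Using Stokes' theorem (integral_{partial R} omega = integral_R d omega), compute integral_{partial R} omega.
integral_(partial R) omega = 2

Stokes: integral_partial_R omega = integral_R d omega with d omega = (∂Q/∂x - ∂P/∂y) dx ∧ dy.
  ∂Q/∂x = 3 - 4*x
  ∂P/∂y = -x - 2
  integrand = ∂Q/∂x - ∂P/∂y = 5 - 3*x.
Integrating over R: integral_0^1 integral_0^{1-x} (5 - 3*x) dy dx = 2.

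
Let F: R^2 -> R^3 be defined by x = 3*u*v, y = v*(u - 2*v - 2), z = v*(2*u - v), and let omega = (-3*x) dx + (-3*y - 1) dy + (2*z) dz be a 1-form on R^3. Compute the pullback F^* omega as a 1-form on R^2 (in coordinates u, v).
F^* omega = (v*(-22*u*v + 2*v^2 + 6*v - 1)) du + (-22*u^2*v + 6*u*v^2 + 12*u*v - u - 20*v^3 - 36*v^2 - 8*v + 2) dv

Using F^*(f dg) = (f ∘ F) d(g ∘ F), substitute each coordinate x_i by F_i(u, v) in f_i, and replace dx_i by d F_i = (∂F_i/∂u) du + (∂F_i/∂v) dv.
  For the x component: f_1(F) = -9*u*v; d F_1 = (3*v) du + (3*u) dv
  For the y component: f_2(F) = -3*u*v + 6*v^2 + 6*v - 1; d F_2 = (v) du + (u - 4*v - 2) dv
  For the z component: f_3(F) = 2*v*(2*u - v); d F_3 = (2*v) du + (2*u - 2*v) dv
Combining and collecting du, dv coefficients:
  coeff of du: v*(-22*u*v + 2*v^2 + 6*v - 1)
  coeff of dv: -22*u^2*v + 6*u*v^2 + 12*u*v - u - 20*v^3 - 36*v^2 - 8*v + 2
F^* omega = (v*(-22*u*v + 2*v^2 + 6*v - 1)) du + (-22*u^2*v + 6*u*v^2 + 12*u*v - u - 20*v^3 - 36*v^2 - 8*v + 2) dv.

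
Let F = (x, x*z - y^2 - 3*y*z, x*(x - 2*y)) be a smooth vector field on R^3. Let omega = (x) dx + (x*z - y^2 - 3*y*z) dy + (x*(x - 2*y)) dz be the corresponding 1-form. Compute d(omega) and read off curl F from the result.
d(omega) = (-3*x + 3*y) dy ∧ dz + (-2*x + 2*y) dz ∧ dx + (z) dx ∧ dy; curl F = (-3*x + 3*y, -2*x + 2*y, z)

d omega = sum_{i<j} (∂f_j/∂x_i - ∂f_i/∂x_j) dx_i ∧ dx_j. Under the identification (dy ∧ dz, dz ∧ dx, dx ∧ dy) ↔ (e_x, e_y, e_z), the coefficients are exactly the components of curl F. Compute:
  ∂R/∂y - ∂Q/∂z = (-2*x) - (x - 3*y) = -3*x + 3*y
  ∂P/∂z - ∂R/∂x = (0) - (2*x - 2*y) = -2*x + 2*y
  ∂Q/∂x - ∂P/∂y = (z) - (0) = z.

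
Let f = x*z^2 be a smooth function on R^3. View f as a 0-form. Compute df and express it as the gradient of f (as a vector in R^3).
df = (z^2) dx + (0) dy + (2*x*z) dz; grad f = (z^2, 0, 2*x*z)

For a 0-form f, d f = (∂f/∂x) dx + (∂f/∂y) dy + (∂f/∂z) dz. The components of the vector representation are exactly the entries of grad f in Cartesian coordinates:
  ∂f/∂x = z^2
  ∂f/∂y = 0
  ∂f/∂z = 2*x*z.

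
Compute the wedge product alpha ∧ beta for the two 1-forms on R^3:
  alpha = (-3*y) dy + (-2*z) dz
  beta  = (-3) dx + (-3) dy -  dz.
alpha ∧ beta = (-9*y) dx ∧ dy + (3*y - 6*z) dy ∧ dz + (-6*z) dx ∧ dz

Distribute the wedge, using dx_i ∧ dx_j = -dx_j ∧ dx_i and dx_i ∧ dx_i = 0. For each pair (i, j) with i < j, the coefficient of dx_i ∧ dx_j in alpha ∧ beta is (alpha_i * beta_j - alpha_j * beta_i). Collecting: alpha ∧ beta = (-9*y) dx ∧ dy + (3*y - 6*z) dy ∧ dz + (-6*z) dx ∧ dz.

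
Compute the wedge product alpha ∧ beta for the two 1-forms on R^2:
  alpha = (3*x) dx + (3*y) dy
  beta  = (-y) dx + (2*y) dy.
alpha ∧ beta = (3*y*(2*x + y)) dx ∧ dy

Distribute the wedge, using dx_i ∧ dx_j = -dx_j ∧ dx_i and dx_i ∧ dx_i = 0. For each pair (i, j) with i < j, the coefficient of dx_i ∧ dx_j in alpha ∧ beta is (alpha_i * beta_j - alpha_j * beta_i). Collecting: alpha ∧ beta = (3*y*(2*x + y)) dx ∧ dy.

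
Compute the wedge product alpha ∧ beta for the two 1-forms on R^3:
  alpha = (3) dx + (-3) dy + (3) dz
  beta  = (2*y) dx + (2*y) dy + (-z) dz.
alpha ∧ beta = (12*y) dx ∧ dy + (-6*y - 3*z) dx ∧ dz + (-6*y + 3*z) dy ∧ dz

Distribute the wedge, using dx_i ∧ dx_j = -dx_j ∧ dx_i and dx_i ∧ dx_i = 0. For each pair (i, j) with i < j, the coefficient of dx_i ∧ dx_j in alpha ∧ beta is (alpha_i * beta_j - alpha_j * beta_i). Collecting: alpha ∧ beta = (12*y) dx ∧ dy + (-6*y - 3*z) dx ∧ dz + (-6*y + 3*z) dy ∧ dz.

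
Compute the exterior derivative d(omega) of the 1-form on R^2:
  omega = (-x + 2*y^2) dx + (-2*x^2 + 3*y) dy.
d(omega) = (-4*x - 4*y) dx ∧ dy

For a 1-form omega = sum_i f_i dx_i, the exterior derivative is
  d(omega) = sum_{i < j} (∂f_j/∂x_i - ∂f_i/∂x_j) dx_i ∧ dx_j.
  coefficient of dx ∧ dy: ∂f_2/∂x - ∂f_1/∂y = ∂(-2*x^2 + 3*y)/∂x - ∂(-x + 2*y^2)/∂y = -4*x - 4*y
Assembling: d(omega) = (-4*x - 4*y) dx ∧ dy.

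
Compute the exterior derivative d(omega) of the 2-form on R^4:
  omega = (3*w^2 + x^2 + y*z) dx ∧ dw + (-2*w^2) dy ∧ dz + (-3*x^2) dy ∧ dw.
d(omega) = (-6*x - z) dx ∧ dy ∧ dw + (-y) dx ∧ dz ∧ dw + (-4*w) dy ∧ dz ∧ dw

For a 2-form omega = sum_{i<j} g_{ij} dx_i ∧ dx_j, the exterior derivative is
  d(omega) = sum_{i<j} d(g_{ij}) ∧ dx_i ∧ dx_j = sum_{i<j, k} (∂g_{ij}/∂x_k) dx_k ∧ dx_i ∧ dx_j.
Expand each term, using dx_k ∧ dx_i ∧ dx_j = sgn(permutation) dx_{(a)} ∧ dx_{(b)} ∧ dx_{(c)} with (a < b < c) sorted:
  d(3*w^2 + x^2 + y*z) includes (∂/∂y)(3*w^2 + x^2 + y*z) dy = (z) dy, which multiplied by dx ∧ dw gives (-z) dx ∧ dy ∧ dw
  d(3*w^2 + x^2 + y*z) includes (∂/∂z)(3*w^2 + x^2 + y*z) dz = (y) dz, which multiplied by dx ∧ dw gives (-y) dx ∧ dz ∧ dw
  d(-2*w^2) includes (∂/∂w)(-2*w^2) dw = (-4*w) dw, which multiplied by dy ∧ dz gives (-4*w) dy ∧ dz ∧ dw
  d(-3*x^2) includes (∂/∂x)(-3*x^2) dx = (-6*x) dx, which multiplied by dy ∧ dw gives (-6*x) dx ∧ dy ∧ dw
Collecting like 3-forms: d(omega) = (-6*x - z) dx ∧ dy ∧ dw + (-y) dx ∧ dz ∧ dw + (-4*w) dy ∧ dz ∧ dw.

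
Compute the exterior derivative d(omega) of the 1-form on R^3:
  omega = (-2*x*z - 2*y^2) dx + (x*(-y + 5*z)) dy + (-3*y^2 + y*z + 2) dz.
d(omega) = (3*y + 5*z) dx ∧ dy + (2*x) dx ∧ dz + (-5*x - 6*y + z) dy ∧ dz

For a 1-form omega = sum_i f_i dx_i, the exterior derivative is
  d(omega) = sum_{i < j} (∂f_j/∂x_i - ∂f_i/∂x_j) dx_i ∧ dx_j.
  coefficient of dx ∧ dy: ∂f_2/∂x - ∂f_1/∂y = ∂(x*(-y + 5*z))/∂x - ∂(-2*x*z - 2*y^2)/∂y = 3*y + 5*z
  coefficient of dx ∧ dz: ∂f_3/∂x - ∂f_1/∂z = ∂(-3*y^2 + y*z + 2)/∂x - ∂(-2*x*z - 2*y^2)/∂z = 2*x
  coefficient of dy ∧ dz: ∂f_3/∂y - ∂f_2/∂z = ∂(-3*y^2 + y*z + 2)/∂y - ∂(x*(-y + 5*z))/∂z = -5*x - 6*y + z
Assembling: d(omega) = (3*y + 5*z) dx ∧ dy + (2*x) dx ∧ dz + (-5*x - 6*y + z) dy ∧ dz.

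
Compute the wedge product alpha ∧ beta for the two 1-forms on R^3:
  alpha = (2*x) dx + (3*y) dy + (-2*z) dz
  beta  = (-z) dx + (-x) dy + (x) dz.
alpha ∧ beta = (-2*x^2 + 3*y*z) dx ∧ dy + (2*x^2 - 2*z^2) dx ∧ dz + (x*(3*y - 2*z)) dy ∧ dz

Distribute the wedge, using dx_i ∧ dx_j = -dx_j ∧ dx_i and dx_i ∧ dx_i = 0. For each pair (i, j) with i < j, the coefficient of dx_i ∧ dx_j in alpha ∧ beta is (alpha_i * beta_j - alpha_j * beta_i). Collecting: alpha ∧ beta = (-2*x^2 + 3*y*z) dx ∧ dy + (2*x^2 - 2*z^2) dx ∧ dz + (x*(3*y - 2*z)) dy ∧ dz.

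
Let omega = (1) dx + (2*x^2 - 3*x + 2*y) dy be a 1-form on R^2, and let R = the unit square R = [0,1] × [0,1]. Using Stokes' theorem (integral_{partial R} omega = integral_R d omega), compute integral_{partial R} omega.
integral_(partial R) omega = -1

Stokes: integral_partial_R omega = integral_R d omega with d omega = (∂Q/∂x - ∂P/∂y) dx ∧ dy.
  ∂Q/∂x = 4*x - 3
  ∂P/∂y = 0
  integrand = ∂Q/∂x - ∂P/∂y = 4*x - 3.
Integrating over R: integral_0^1 integral_0^1 (4*x - 3) dx dy = -1.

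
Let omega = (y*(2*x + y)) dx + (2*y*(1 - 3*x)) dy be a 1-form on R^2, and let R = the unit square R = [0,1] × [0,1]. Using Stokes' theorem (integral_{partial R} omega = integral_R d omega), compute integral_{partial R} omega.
integral_(partial R) omega = -5

Stokes: integral_partial_R omega = integral_R d omega with d omega = (∂Q/∂x - ∂P/∂y) dx ∧ dy.
  ∂Q/∂x = -6*y
  ∂P/∂y = 2*x + 2*y
  integrand = ∂Q/∂x - ∂P/∂y = -2*x - 8*y.
Integrating over R: integral_0^1 integral_0^1 (-2*x - 8*y) dx dy = -5.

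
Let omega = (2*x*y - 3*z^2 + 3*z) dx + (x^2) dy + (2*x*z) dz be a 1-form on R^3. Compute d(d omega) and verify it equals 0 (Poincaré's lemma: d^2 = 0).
d(d omega) = 0

Step 1: d omega = sum_{i<j} (∂f_j/∂x_i - ∂f_i/∂x_j) dx_i ∧ dx_j:
  coeff of dx ∧ dy: 0
  coeff of dx ∧ dz: 8*z - 3
  coeff of dy ∧ dz: 0
Step 2: Apply d again to each 2-form coefficient. The only possible 3-form in R^3 is dx ∧ dy ∧ dz, with coefficient
  ∂(coeff of dy∧dz)/∂x - ∂(coeff of dx∧dz)/∂y + ∂(coeff of dx∧dy)/∂z
  = ∂/∂x (0) - ∂/∂y (8*z - 3) + ∂/∂z (0).
Each of these terms simplifies to sums of mixed partials that cancel in pairs. The result is 0 (by equality of mixed partials for smooth functions — Schwarz / Clairaut).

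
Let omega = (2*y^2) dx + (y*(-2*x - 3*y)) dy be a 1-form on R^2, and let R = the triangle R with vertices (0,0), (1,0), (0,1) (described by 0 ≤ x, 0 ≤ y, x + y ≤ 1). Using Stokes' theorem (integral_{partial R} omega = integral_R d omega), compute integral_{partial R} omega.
integral_(partial R) omega = -1

Stokes: integral_partial_R omega = integral_R d omega with d omega = (∂Q/∂x - ∂P/∂y) dx ∧ dy.
  ∂Q/∂x = -2*y
  ∂P/∂y = 4*y
  integrand = ∂Q/∂x - ∂P/∂y = -6*y.
Integrating over R: integral_0^1 integral_0^{1-x} (-6*y) dy dx = -1.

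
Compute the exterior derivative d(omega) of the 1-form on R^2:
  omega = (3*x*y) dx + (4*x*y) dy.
d(omega) = (-3*x + 4*y) dx ∧ dy

For a 1-form omega = sum_i f_i dx_i, the exterior derivative is
  d(omega) = sum_{i < j} (∂f_j/∂x_i - ∂f_i/∂x_j) dx_i ∧ dx_j.
  coefficient of dx ∧ dy: ∂f_2/∂x - ∂f_1/∂y = ∂(4*x*y)/∂x - ∂(3*x*y)/∂y = -3*x + 4*y
Assembling: d(omega) = (-3*x + 4*y) dx ∧ dy.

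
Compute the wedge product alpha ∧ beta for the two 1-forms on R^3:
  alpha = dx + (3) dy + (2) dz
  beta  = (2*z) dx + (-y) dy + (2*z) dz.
alpha ∧ beta = (-y - 6*z) dx ∧ dy + (-2*z) dx ∧ dz + (2*y + 6*z) dy ∧ dz

Distribute the wedge, using dx_i ∧ dx_j = -dx_j ∧ dx_i and dx_i ∧ dx_i = 0. For each pair (i, j) with i < j, the coefficient of dx_i ∧ dx_j in alpha ∧ beta is (alpha_i * beta_j - alpha_j * beta_i). Collecting: alpha ∧ beta = (-y - 6*z) dx ∧ dy + (-2*z) dx ∧ dz + (2*y + 6*z) dy ∧ dz.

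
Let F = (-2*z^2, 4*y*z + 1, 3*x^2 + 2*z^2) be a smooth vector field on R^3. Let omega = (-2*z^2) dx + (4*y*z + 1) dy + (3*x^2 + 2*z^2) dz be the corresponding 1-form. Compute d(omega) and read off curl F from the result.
d(omega) = (-4*y) dy ∧ dz + (-6*x - 4*z) dz ∧ dx + (0) dx ∧ dy; curl F = (-4*y, -6*x - 4*z, 0)

d omega = sum_{i<j} (∂f_j/∂x_i - ∂f_i/∂x_j) dx_i ∧ dx_j. Under the identification (dy ∧ dz, dz ∧ dx, dx ∧ dy) ↔ (e_x, e_y, e_z), the coefficients are exactly the components of curl F. Compute:
  ∂R/∂y - ∂Q/∂z = (0) - (4*y) = -4*y
  ∂P/∂z - ∂R/∂x = (-4*z) - (6*x) = -6*x - 4*z
  ∂Q/∂x - ∂P/∂y = (0) - (0) = 0.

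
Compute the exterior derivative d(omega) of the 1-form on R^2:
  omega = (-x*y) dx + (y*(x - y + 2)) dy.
d(omega) = (x + y) dx ∧ dy

For a 1-form omega = sum_i f_i dx_i, the exterior derivative is
  d(omega) = sum_{i < j} (∂f_j/∂x_i - ∂f_i/∂x_j) dx_i ∧ dx_j.
  coefficient of dx ∧ dy: ∂f_2/∂x - ∂f_1/∂y = ∂(y*(x - y + 2))/∂x - ∂(-x*y)/∂y = x + y
Assembling: d(omega) = (x + y) dx ∧ dy.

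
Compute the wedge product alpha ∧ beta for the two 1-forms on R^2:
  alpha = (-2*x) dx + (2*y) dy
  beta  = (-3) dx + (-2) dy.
alpha ∧ beta = (4*x + 6*y) dx ∧ dy

Distribute the wedge, using dx_i ∧ dx_j = -dx_j ∧ dx_i and dx_i ∧ dx_i = 0. For each pair (i, j) with i < j, the coefficient of dx_i ∧ dx_j in alpha ∧ beta is (alpha_i * beta_j - alpha_j * beta_i). Collecting: alpha ∧ beta = (4*x + 6*y) dx ∧ dy.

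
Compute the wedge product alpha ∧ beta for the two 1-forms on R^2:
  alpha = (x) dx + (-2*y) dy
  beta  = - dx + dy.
alpha ∧ beta = (x - 2*y) dx ∧ dy

Distribute the wedge, using dx_i ∧ dx_j = -dx_j ∧ dx_i and dx_i ∧ dx_i = 0. For each pair (i, j) with i < j, the coefficient of dx_i ∧ dx_j in alpha ∧ beta is (alpha_i * beta_j - alpha_j * beta_i). Collecting: alpha ∧ beta = (x - 2*y) dx ∧ dy.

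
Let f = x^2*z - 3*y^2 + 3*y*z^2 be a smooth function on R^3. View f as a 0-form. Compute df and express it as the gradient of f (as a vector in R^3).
df = (2*x*z) dx + (-6*y + 3*z^2) dy + (x^2 + 6*y*z) dz; grad f = (2*x*z, -6*y + 3*z^2, x^2 + 6*y*z)

For a 0-form f, d f = (∂f/∂x) dx + (∂f/∂y) dy + (∂f/∂z) dz. The components of the vector representation are exactly the entries of grad f in Cartesian coordinates:
  ∂f/∂x = 2*x*z
  ∂f/∂y = -6*y + 3*z^2
  ∂f/∂z = x^2 + 6*y*z.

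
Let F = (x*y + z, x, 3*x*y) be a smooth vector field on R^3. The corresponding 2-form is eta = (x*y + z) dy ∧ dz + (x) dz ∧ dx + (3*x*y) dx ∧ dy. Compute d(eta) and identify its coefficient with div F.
d(eta) = (y) dx ∧ dy ∧ dz; div F = y

For a 2-form in R^3 of the form above, applying d gives a 3-form with coefficient ∂P/∂x + ∂Q/∂y + ∂R/∂z:
  ∂P/∂x = y
  ∂Q/∂y = 0
  ∂R/∂z = 0
Sum = y, which is exactly div F.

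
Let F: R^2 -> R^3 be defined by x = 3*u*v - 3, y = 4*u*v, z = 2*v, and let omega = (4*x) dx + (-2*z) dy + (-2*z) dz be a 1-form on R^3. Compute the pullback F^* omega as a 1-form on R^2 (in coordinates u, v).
F^* omega = (4*v*(9*u*v - 4*v - 9)) du + (36*u^2*v - 16*u*v - 36*u - 8*v) dv

Using F^*(f dg) = (f ∘ F) d(g ∘ F), substitute each coordinate x_i by F_i(u, v) in f_i, and replace dx_i by d F_i = (∂F_i/∂u) du + (∂F_i/∂v) dv.
  For the x component: f_1(F) = 12*u*v - 12; d F_1 = (3*v) du + (3*u) dv
  For the y component: f_2(F) = -4*v; d F_2 = (4*v) du + (4*u) dv
  For the z component: f_3(F) = -4*v; d F_3 = (0) du + (2) dv
Combining and collecting du, dv coefficients:
  coeff of du: 4*v*(9*u*v - 4*v - 9)
  coeff of dv: 36*u^2*v - 16*u*v - 36*u - 8*v
F^* omega = (4*v*(9*u*v - 4*v - 9)) du + (36*u^2*v - 16*u*v - 36*u - 8*v) dv.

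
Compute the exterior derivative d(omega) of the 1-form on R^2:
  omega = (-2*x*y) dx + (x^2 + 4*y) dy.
d(omega) = (4*x) dx ∧ dy

For a 1-form omega = sum_i f_i dx_i, the exterior derivative is
  d(omega) = sum_{i < j} (∂f_j/∂x_i - ∂f_i/∂x_j) dx_i ∧ dx_j.
  coefficient of dx ∧ dy: ∂f_2/∂x - ∂f_1/∂y = ∂(x^2 + 4*y)/∂x - ∂(-2*x*y)/∂y = 4*x
Assembling: d(omega) = (4*x) dx ∧ dy.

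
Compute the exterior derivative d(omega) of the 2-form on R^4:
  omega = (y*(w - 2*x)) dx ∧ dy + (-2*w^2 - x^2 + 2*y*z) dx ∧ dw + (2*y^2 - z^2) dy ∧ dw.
d(omega) = (y - 2*z) dx ∧ dy ∧ dw + (-2*y) dx ∧ dz ∧ dw + (2*z) dy ∧ dz ∧ dw

For a 2-form omega = sum_{i<j} g_{ij} dx_i ∧ dx_j, the exterior derivative is
  d(omega) = sum_{i<j} d(g_{ij}) ∧ dx_i ∧ dx_j = sum_{i<j, k} (∂g_{ij}/∂x_k) dx_k ∧ dx_i ∧ dx_j.
Expand each term, using dx_k ∧ dx_i ∧ dx_j = sgn(permutation) dx_{(a)} ∧ dx_{(b)} ∧ dx_{(c)} with (a < b < c) sorted:
  d(y*(w - 2*x)) includes (∂/∂w)(y*(w - 2*x)) dw = (y) dw, which multiplied by dx ∧ dy gives (y) dx ∧ dy ∧ dw
  d(-2*w^2 - x^2 + 2*y*z) includes (∂/∂y)(-2*w^2 - x^2 + 2*y*z) dy = (2*z) dy, which multiplied by dx ∧ dw gives (-2*z) dx ∧ dy ∧ dw
  d(-2*w^2 - x^2 + 2*y*z) includes (∂/∂z)(-2*w^2 - x^2 + 2*y*z) dz = (2*y) dz, which multiplied by dx ∧ dw gives (-2*y) dx ∧ dz ∧ dw
  d(2*y^2 - z^2) includes (∂/∂z)(2*y^2 - z^2) dz = (-2*z) dz, which multiplied by dy ∧ dw gives (2*z) dy ∧ dz ∧ dw
Collecting like 3-forms: d(omega) = (y - 2*z) dx ∧ dy ∧ dw + (-2*y) dx ∧ dz ∧ dw + (2*z) dy ∧ dz ∧ dw.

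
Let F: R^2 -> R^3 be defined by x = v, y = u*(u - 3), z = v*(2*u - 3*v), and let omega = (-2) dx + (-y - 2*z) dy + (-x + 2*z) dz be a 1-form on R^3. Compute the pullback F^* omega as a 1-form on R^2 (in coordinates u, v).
F^* omega = (-2*u^3 - 8*u^2*v + 9*u^2 + 20*u*v^2 + 12*u*v - 9*u - 12*v^3 - 20*v^2) du + (8*u^2*v - 36*u*v^2 - 2*u*v + 36*v^3 + 6*v^2 - 2) dv

Using F^*(f dg) = (f ∘ F) d(g ∘ F), substitute each coordinate x_i by F_i(u, v) in f_i, and replace dx_i by d F_i = (∂F_i/∂u) du + (∂F_i/∂v) dv.
  For the x component: f_1(F) = -2; d F_1 = (0) du + (1) dv
  For the y component: f_2(F) = -u^2 - 4*u*v + 3*u + 6*v^2; d F_2 = (2*u - 3) du + (0) dv
  For the z component: f_3(F) = v*(4*u - 6*v - 1); d F_3 = (2*v) du + (2*u - 6*v) dv
Combining and collecting du, dv coefficients:
  coeff of du: -2*u^3 - 8*u^2*v + 9*u^2 + 20*u*v^2 + 12*u*v - 9*u - 12*v^3 - 20*v^2
  coeff of dv: 8*u^2*v - 36*u*v^2 - 2*u*v + 36*v^3 + 6*v^2 - 2
F^* omega = (-2*u^3 - 8*u^2*v + 9*u^2 + 20*u*v^2 + 12*u*v - 9*u - 12*v^3 - 20*v^2) du + (8*u^2*v - 36*u*v^2 - 2*u*v + 36*v^3 + 6*v^2 - 2) dv.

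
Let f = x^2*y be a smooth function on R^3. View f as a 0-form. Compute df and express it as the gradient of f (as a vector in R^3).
df = (2*x*y) dx + (x^2) dy + (0) dz; grad f = (2*x*y, x^2, 0)

For a 0-form f, d f = (∂f/∂x) dx + (∂f/∂y) dy + (∂f/∂z) dz. The components of the vector representation are exactly the entries of grad f in Cartesian coordinates:
  ∂f/∂x = 2*x*y
  ∂f/∂y = x^2
  ∂f/∂z = 0.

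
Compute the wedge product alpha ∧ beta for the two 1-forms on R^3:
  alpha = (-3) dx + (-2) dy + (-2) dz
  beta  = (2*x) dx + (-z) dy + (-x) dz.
alpha ∧ beta = (4*x + 3*z) dx ∧ dy + (7*x) dx ∧ dz + (2*x - 2*z) dy ∧ dz

Distribute the wedge, using dx_i ∧ dx_j = -dx_j ∧ dx_i and dx_i ∧ dx_i = 0. For each pair (i, j) with i < j, the coefficient of dx_i ∧ dx_j in alpha ∧ beta is (alpha_i * beta_j - alpha_j * beta_i). Collecting: alpha ∧ beta = (4*x + 3*z) dx ∧ dy + (7*x) dx ∧ dz + (2*x - 2*z) dy ∧ dz.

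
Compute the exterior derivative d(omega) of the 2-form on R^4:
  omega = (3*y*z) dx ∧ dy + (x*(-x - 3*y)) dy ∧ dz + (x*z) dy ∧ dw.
d(omega) = (-2*x) dx ∧ dy ∧ dz + (z) dx ∧ dy ∧ dw + (-x) dy ∧ dz ∧ dw

For a 2-form omega = sum_{i<j} g_{ij} dx_i ∧ dx_j, the exterior derivative is
  d(omega) = sum_{i<j} d(g_{ij}) ∧ dx_i ∧ dx_j = sum_{i<j, k} (∂g_{ij}/∂x_k) dx_k ∧ dx_i ∧ dx_j.
Expand each term, using dx_k ∧ dx_i ∧ dx_j = sgn(permutation) dx_{(a)} ∧ dx_{(b)} ∧ dx_{(c)} with (a < b < c) sorted:
  d(3*y*z) includes (∂/∂z)(3*y*z) dz = (3*y) dz, which multiplied by dx ∧ dy gives (3*y) dx ∧ dy ∧ dz
  d(x*(-x - 3*y)) includes (∂/∂x)(x*(-x - 3*y)) dx = (-2*x - 3*y) dx, which multiplied by dy ∧ dz gives (-2*x - 3*y) dx ∧ dy ∧ dz
  d(x*z) includes (∂/∂x)(x*z) dx = (z) dx, which multiplied by dy ∧ dw gives (z) dx ∧ dy ∧ dw
  d(x*z) includes (∂/∂z)(x*z) dz = (x) dz, which multiplied by dy ∧ dw gives (-x) dy ∧ dz ∧ dw
Collecting like 3-forms: d(omega) = (-2*x) dx ∧ dy ∧ dz + (z) dx ∧ dy ∧ dw + (-x) dy ∧ dz ∧ dw.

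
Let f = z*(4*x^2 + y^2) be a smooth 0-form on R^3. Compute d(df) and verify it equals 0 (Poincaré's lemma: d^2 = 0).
d(df) = 0

Step 1: df = sum_i (∂f/∂x_i) dx_i = (8*x*z) dx + (2*y*z) dy + (4*x^2 + y^2) dz.
Step 2: Apply d again. Using the 1-form formula, the coefficient of dx ∧ dy in d(df) is ∂^2 f/∂x ∂y - ∂^2 f/∂y ∂x = (0) - (0) = 0 (equality of mixed partials for smooth f).
Similarly for dx ∧ dz and dy ∧ dz — all coefficients vanish. So d(df) = 0.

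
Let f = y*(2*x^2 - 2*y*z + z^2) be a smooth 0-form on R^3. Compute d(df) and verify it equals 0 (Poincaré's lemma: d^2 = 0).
d(df) = 0

Step 1: df = sum_i (∂f/∂x_i) dx_i = (4*x*y) dx + (2*x^2 - 4*y*z + z^2) dy + (2*y*(-y + z)) dz.
Step 2: Apply d again. Using the 1-form formula, the coefficient of dx ∧ dy in d(df) is ∂^2 f/∂x ∂y - ∂^2 f/∂y ∂x = (4*x) - (4*x) = 0 (equality of mixed partials for smooth f).
Similarly for dx ∧ dz and dy ∧ dz — all coefficients vanish. So d(df) = 0.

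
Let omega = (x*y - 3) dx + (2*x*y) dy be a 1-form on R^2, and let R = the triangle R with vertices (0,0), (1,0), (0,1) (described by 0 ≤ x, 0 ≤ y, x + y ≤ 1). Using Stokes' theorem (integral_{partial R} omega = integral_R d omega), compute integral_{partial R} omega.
integral_(partial R) omega = 1/6

Stokes: integral_partial_R omega = integral_R d omega with d omega = (∂Q/∂x - ∂P/∂y) dx ∧ dy.
  ∂Q/∂x = 2*y
  ∂P/∂y = x
  integrand = ∂Q/∂x - ∂P/∂y = -x + 2*y.
Integrating over R: integral_0^1 integral_0^{1-x} (-x + 2*y) dy dx = 1/6.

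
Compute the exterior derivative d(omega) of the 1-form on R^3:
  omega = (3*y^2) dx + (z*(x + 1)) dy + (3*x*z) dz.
d(omega) = (-6*y + z) dx ∧ dy + (3*z) dx ∧ dz + (-x - 1) dy ∧ dz

For a 1-form omega = sum_i f_i dx_i, the exterior derivative is
  d(omega) = sum_{i < j} (∂f_j/∂x_i - ∂f_i/∂x_j) dx_i ∧ dx_j.
  coefficient of dx ∧ dy: ∂f_2/∂x - ∂f_1/∂y = ∂(z*(x + 1))/∂x - ∂(3*y^2)/∂y = -6*y + z
  coefficient of dx ∧ dz: ∂f_3/∂x - ∂f_1/∂z = ∂(3*x*z)/∂x - ∂(3*y^2)/∂z = 3*z
  coefficient of dy ∧ dz: ∂f_3/∂y - ∂f_2/∂z = ∂(3*x*z)/∂y - ∂(z*(x + 1))/∂z = -x - 1
Assembling: d(omega) = (-6*y + z) dx ∧ dy + (3*z) dx ∧ dz + (-x - 1) dy ∧ dz.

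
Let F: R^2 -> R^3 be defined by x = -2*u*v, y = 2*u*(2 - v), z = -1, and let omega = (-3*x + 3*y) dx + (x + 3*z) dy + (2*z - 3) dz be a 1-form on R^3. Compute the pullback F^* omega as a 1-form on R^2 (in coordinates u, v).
F^* omega = (4*u*v^2 - 32*u*v + 6*v - 12) du + (2*u*(2*u*v - 12*u + 3)) dv

Using F^*(f dg) = (f ∘ F) d(g ∘ F), substitute each coordinate x_i by F_i(u, v) in f_i, and replace dx_i by d F_i = (∂F_i/∂u) du + (∂F_i/∂v) dv.
  For the x component: f_1(F) = 12*u; d F_1 = (-2*v) du + (-2*u) dv
  For the y component: f_2(F) = -2*u*v - 3; d F_2 = (4 - 2*v) du + (-2*u) dv
  For the z component: f_3(F) = -5; d F_3 = (0) du + (0) dv
Combining and collecting du, dv coefficients:
  coeff of du: 4*u*v^2 - 32*u*v + 6*v - 12
  coeff of dv: 2*u*(2*u*v - 12*u + 3)
F^* omega = (4*u*v^2 - 32*u*v + 6*v - 12) du + (2*u*(2*u*v - 12*u + 3)) dv.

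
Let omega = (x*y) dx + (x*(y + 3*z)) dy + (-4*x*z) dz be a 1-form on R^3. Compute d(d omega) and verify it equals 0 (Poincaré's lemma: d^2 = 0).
d(d omega) = 0

Step 1: d omega = sum_{i<j} (∂f_j/∂x_i - ∂f_i/∂x_j) dx_i ∧ dx_j:
  coeff of dx ∧ dy: -x + y + 3*z
  coeff of dx ∧ dz: -4*z
  coeff of dy ∧ dz: -3*x
Step 2: Apply d again to each 2-form coefficient. The only possible 3-form in R^3 is dx ∧ dy ∧ dz, with coefficient
  ∂(coeff of dy∧dz)/∂x - ∂(coeff of dx∧dz)/∂y + ∂(coeff of dx∧dy)/∂z
  = ∂/∂x (-3*x) - ∂/∂y (-4*z) + ∂/∂z (-x + y + 3*z).
Each of these terms simplifies to sums of mixed partials that cancel in pairs. The result is 0 (by equality of mixed partials for smooth functions — Schwarz / Clairaut).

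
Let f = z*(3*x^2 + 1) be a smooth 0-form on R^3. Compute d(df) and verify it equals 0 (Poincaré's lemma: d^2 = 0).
d(df) = 0

Step 1: df = sum_i (∂f/∂x_i) dx_i = (6*x*z) dx + (0) dy + (3*x^2 + 1) dz.
Step 2: Apply d again. Using the 1-form formula, the coefficient of dx ∧ dy in d(df) is ∂^2 f/∂x ∂y - ∂^2 f/∂y ∂x = (0) - (0) = 0 (equality of mixed partials for smooth f).
Similarly for dx ∧ dz and dy ∧ dz — all coefficients vanish. So d(df) = 0.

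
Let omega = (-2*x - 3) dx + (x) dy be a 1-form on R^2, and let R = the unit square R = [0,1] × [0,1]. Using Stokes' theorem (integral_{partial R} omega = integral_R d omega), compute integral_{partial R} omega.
integral_(partial R) omega = 1

Stokes: integral_partial_R omega = integral_R d omega with d omega = (∂Q/∂x - ∂P/∂y) dx ∧ dy.
  ∂Q/∂x = 1
  ∂P/∂y = 0
  integrand = ∂Q/∂x - ∂P/∂y = 1.
Integrating over R: integral_0^1 integral_0^1 (1) dx dy = 1.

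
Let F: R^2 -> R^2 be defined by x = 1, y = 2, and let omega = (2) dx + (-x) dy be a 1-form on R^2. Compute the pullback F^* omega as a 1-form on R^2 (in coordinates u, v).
F^* omega = 0

Using F^*(f dg) = (f ∘ F) d(g ∘ F), substitute each coordinate x_i by F_i(u, v) in f_i, and replace dx_i by d F_i = (∂F_i/∂u) du + (∂F_i/∂v) dv.
  For the x component: f_1(F) = 2; d F_1 = (0) du + (0) dv
  For the y component: f_2(F) = -1; d F_2 = (0) du + (0) dv
Combining and collecting du, dv coefficients:
  coeff of du: 0
  coeff of dv: 0
F^* omega = 0.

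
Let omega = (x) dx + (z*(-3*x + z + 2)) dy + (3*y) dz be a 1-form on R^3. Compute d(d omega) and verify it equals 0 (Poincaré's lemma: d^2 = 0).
d(d omega) = 0

Step 1: d omega = sum_{i<j} (∂f_j/∂x_i - ∂f_i/∂x_j) dx_i ∧ dx_j:
  coeff of dx ∧ dy: -3*z
  coeff of dx ∧ dz: 0
  coeff of dy ∧ dz: 3*x - 2*z + 1
Step 2: Apply d again to each 2-form coefficient. The only possible 3-form in R^3 is dx ∧ dy ∧ dz, with coefficient
  ∂(coeff of dy∧dz)/∂x - ∂(coeff of dx∧dz)/∂y + ∂(coeff of dx∧dy)/∂z
  = ∂/∂x (3*x - 2*z + 1) - ∂/∂y (0) + ∂/∂z (-3*z).
Each of these terms simplifies to sums of mixed partials that cancel in pairs. The result is 0 (by equality of mixed partials for smooth functions — Schwarz / Clairaut).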